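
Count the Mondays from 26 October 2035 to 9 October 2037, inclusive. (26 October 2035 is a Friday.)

26 October 2035 is a Friday; the first Monday on or after it is 29 October 2035 (3 days later).
From 29 October 2035 to 9 October 2037: 63 + 366 + 282 = 711 days (rest of 2035, 2036, to 9 October 2037 in 2037).
711 ÷ 7 = 101 full weeks with remainder 4, so 101 more Mondays after the first → 102.

102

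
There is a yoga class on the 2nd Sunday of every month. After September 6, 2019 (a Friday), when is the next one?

September 8, 2019

September 2019 starts on a Sunday; its first Sunday is the 1st, so the 2nd Sunday is the 8th — September 8, 2019.
September 8, 2019 is after September 6, 2019, so that is the next one.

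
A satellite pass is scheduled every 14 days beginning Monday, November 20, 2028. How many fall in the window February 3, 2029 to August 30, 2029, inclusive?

15

Occurrences land 14·i days after November 20, 2028 for i = 0, 1, 2, …
February 3, 2029 is 75 days after the start; 75 ÷ 14 = 5 remainder 5; since the remainder is 5, round up to i = 6. First occurrence in the window: #7 on February 12, 2029 (6×14 = 84 days in).
August 30, 2029 is 283 days after the start; 283 ÷ 14 = 20 remainder 3. Last occurrence in the window: #21 on August 27, 2029.
Occurrences #7 through #21: 15 in total.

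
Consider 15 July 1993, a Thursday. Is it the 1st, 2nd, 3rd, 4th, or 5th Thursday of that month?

3rd

Day 15 falls in week ⌈15/7⌉ of the month.
Days 1–7 hold the 1st Thursday, 8–14 the 2nd, 15–21 the 3rd, 22–28 the 4th, 29–31 the 5th.
15 is in the range for the 3rd.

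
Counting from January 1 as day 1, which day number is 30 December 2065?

364

Days in months before December: 31 + 28 + 31 + 30 + 31 + 30 + 31 + 31 + 30 + 31 + 30 = 334.
Plus 30 days into December → day 364.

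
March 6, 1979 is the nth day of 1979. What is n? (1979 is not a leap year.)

65

Days in months before March: 31 + 28 = 59.
Plus 6 days into March → day 65.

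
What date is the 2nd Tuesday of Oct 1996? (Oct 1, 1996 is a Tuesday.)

Oct 8, 1996

Oct 1996 begins on a Tuesday, so the first Tuesday is Oct 1.
The 2nd Tuesday is 1 weeks later: 1 + 7 = 8.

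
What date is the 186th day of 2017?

January has 31 days (186 − 31 = 155 remain).
February has 28 days (155 − 28 = 127 remain).
March has 31 days (127 − 31 = 96 remain).
April has 30 days (96 − 30 = 66 remain).
May has 31 days (66 − 31 = 35 remain).
June has 30 days (35 − 30 = 5 remain).
5 into July → July 5.

2017-07-05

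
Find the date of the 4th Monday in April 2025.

April 2025 begins on a Tuesday, so the first Monday is April 7 (6 days later).
The 4th Monday is 3 weeks later: 7 + 21 = 28.

2025-04-28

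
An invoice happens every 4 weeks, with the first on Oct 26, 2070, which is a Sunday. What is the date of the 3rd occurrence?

Dec 21, 2070

The 3rd occurrence is 2 intervals after the first: 2 × 28 = 56 days after Oct 26, 2070.
Oct has 31 days — 5 days to the end of Oct leaves 51.
Nov has 30 days (21 left).
21 days into Dec → Dec 21, 2070.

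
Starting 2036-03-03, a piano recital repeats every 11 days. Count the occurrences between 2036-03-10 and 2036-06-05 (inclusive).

8

Occurrences land 11·i days after 2036-03-03 for i = 0, 1, 2, …
2036-03-10 is 7 days after the start; 7 ÷ 11 = 0 remainder 7; since the remainder is 7, round up to i = 1. First occurrence in the window: #2 on 2036-03-14 (1×11 = 11 days in).
2036-06-05 is 94 days after the start; 94 ÷ 11 = 8 remainder 6. Last occurrence in the window: #9 on 2036-05-30.
Occurrences #2 through #9: 8 in total.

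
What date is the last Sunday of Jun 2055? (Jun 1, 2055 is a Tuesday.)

Jun 27, 2055

Jun 2055 begins on a Tuesday, so the first Sunday is Jun 6 (5 days later).
Jun 2055 has 30 days. Adding weeks: 6, 13, 20, 27 — the last one ≤ 30 is the 27th.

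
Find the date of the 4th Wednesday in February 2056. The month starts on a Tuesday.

February 2056 begins on a Tuesday, so the first Wednesday is February 2 (1 day later).
The 4th Wednesday is 3 weeks later: 2 + 21 = 23.

2056-02-23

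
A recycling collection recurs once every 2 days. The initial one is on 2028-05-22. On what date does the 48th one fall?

2028-08-24

The 48th occurrence is 47 intervals after the first: 47 × 2 = 94 days after 2028-05-22.
May has 31 days — 9 days to the end of May leaves 85.
June has 30 days (55 left).
July has 31 days (24 left).
24 days into August → 2028-08-24.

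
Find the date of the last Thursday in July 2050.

2050-07-28

July 2050 begins on a Friday, so the first Thursday is July 7 (6 days later).
July 2050 has 31 days. Adding weeks: 7, 14, 21, 28 — the last one ≤ 31 is the 28th.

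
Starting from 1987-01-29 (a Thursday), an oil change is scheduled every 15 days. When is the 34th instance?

1988-06-07

The 34th occurrence is 33 intervals after the first: 33 × 15 = 495 days after 1987-01-29.
January has 31 days — 2 days to the end of January leaves 493.
From end of January to end of 1987 is 334 days (159 left).
January has 31 days (128 left).
February has 29 days (99 left).
March has 31 days (68 left).
April has 30 days (38 left).
May has 31 days (7 left).
7 days into June → 1988-06-07.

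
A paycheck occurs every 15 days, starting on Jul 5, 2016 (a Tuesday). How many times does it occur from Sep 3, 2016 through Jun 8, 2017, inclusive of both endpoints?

19

Occurrences land 15·i days after Jul 5, 2016 for i = 0, 1, 2, …
Sep 3, 2016 is 60 days after the start; 60 ÷ 15 = 4 remainder 0. First occurrence in the window: #5 on Sep 3, 2016 (4×15 = 60 days in).
Jun 8, 2017 is 338 days after the start; 338 ÷ 15 = 22 remainder 8. Last occurrence in the window: #23 on May 31, 2017.
Occurrences #5 through #23: 19 in total.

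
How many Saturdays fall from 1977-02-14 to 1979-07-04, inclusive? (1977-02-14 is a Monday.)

1977-02-14 is a Monday; the first Saturday on or after it is 1977-02-19 (5 days later).
From 1977-02-19 to 1979-07-04: 315 + 365 + 185 = 865 days (rest of 1977, 1978, to 1979-07-04 in 1979).
865 ÷ 7 = 123 full weeks with remainder 4, so 123 more Saturdays after the first → 124.

124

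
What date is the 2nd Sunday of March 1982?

The first Sunday of March 1982 is March 7.
The 2nd Sunday is 1 weeks later: 7 + 7 = 14.

14 March 1982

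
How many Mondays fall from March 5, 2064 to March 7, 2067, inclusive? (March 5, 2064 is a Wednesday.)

March 5, 2064 is a Wednesday; the first Monday on or after it is March 10, 2064 (5 days later).
From March 10, 2064 to March 7, 2067: 296 + 365 + 365 + 66 = 1092 days (rest of 2064, 2065, 2066, to March 7, 2067 in 2067).
1092 ÷ 7 = 156 full weeks with remainder 0, so 156 more Mondays after the first → 157.

157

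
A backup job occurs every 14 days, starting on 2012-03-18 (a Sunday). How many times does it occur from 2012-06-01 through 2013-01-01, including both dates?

15

Occurrences land 14·i days after 2012-03-18 for i = 0, 1, 2, …
2012-06-01 is 75 days after the start; 75 ÷ 14 = 5 remainder 5; since the remainder is 5, round up to i = 6. First occurrence in the window: #7 on 2012-06-10 (6×14 = 84 days in).
2013-01-01 is 289 days after the start; 289 ÷ 14 = 20 remainder 9. Last occurrence in the window: #21 on 2012-12-23.
Occurrences #7 through #21: 15 in total.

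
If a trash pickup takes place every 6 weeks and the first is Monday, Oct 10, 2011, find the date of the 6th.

May 7, 2012

The 6th occurrence is 5 intervals after the first: 5 × 42 = 210 days after Oct 10, 2011.
Oct has 31 days — 21 days to the end of Oct leaves 189.
Nov has 30 days (159 left).
Dec has 31 days (128 left).
Jan has 31 days (97 left).
Feb has 29 days (68 left).
Mar has 31 days (37 left).
Apr has 30 days (7 left).
7 days into May → May 7, 2012.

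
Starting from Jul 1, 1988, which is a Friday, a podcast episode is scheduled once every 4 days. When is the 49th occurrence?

The 49th occurrence is 48 intervals after the first: 48 × 4 = 192 days after Jul 1, 1988.
Jul has 31 days — 30 days to the end of Jul leaves 162.
Aug has 31 days (131 left).
Sep has 30 days (101 left).
Oct has 31 days (70 left).
Nov has 30 days (40 left).
Dec has 31 days (9 left).
9 days into Jan → Jan 9, 1989.

Jan 9, 1989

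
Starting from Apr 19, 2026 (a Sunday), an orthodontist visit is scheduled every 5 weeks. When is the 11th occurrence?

Apr 4, 2027

The 11th occurrence is 10 intervals after the first: 10 × 35 = 350 days after Apr 19, 2026.
Apr has 30 days — 11 days to the end of Apr leaves 339.
May has 31 days (308 left).
Jun has 30 days (278 left).
Jul has 31 days (247 left).
Aug has 31 days (216 left).
Sep has 30 days (186 left).
Oct has 31 days (155 left).
Nov has 30 days (125 left).
Dec has 31 days (94 left).
Jan has 31 days (63 left).
Feb has 28 days (35 left).
Mar has 31 days (4 left).
4 days into Apr → Apr 4, 2027.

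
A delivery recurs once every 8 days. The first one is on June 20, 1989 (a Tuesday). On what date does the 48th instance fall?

July 1, 1990

The 48th occurrence is 47 intervals after the first: 47 × 8 = 376 days after June 20, 1989.
June has 30 days — 10 days to the end of June leaves 366.
July has 31 days (335 left).
August has 31 days (304 left).
September has 30 days (274 left).
October has 31 days (243 left).
November has 30 days (213 left).
December has 31 days (182 left).
January has 31 days (151 left).
February has 28 days (123 left).
March has 31 days (92 left).
April has 30 days (62 left).
May has 31 days (31 left).
June has 30 days (1 left).
1 day into July → July 1, 1990.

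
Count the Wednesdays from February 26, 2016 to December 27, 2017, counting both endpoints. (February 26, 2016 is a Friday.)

February 26, 2016 is a Friday; the first Wednesday on or after it is March 2, 2016 (5 days later).
From March 2, 2016 to December 27, 2017: 304 + 361 = 665 days (rest of 2016, to December 27, 2017 in 2017).
665 ÷ 7 = 95 full weeks with remainder 0, so 95 more Wednesdays after the first → 96.

96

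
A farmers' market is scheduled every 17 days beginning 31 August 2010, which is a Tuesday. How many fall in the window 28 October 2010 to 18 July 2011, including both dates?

15

Occurrences land 17·i days after 31 August 2010 for i = 0, 1, 2, …
28 October 2010 is 58 days after the start; 58 ÷ 17 = 3 remainder 7; since the remainder is 7, round up to i = 4. First occurrence in the window: #5 on 7 November 2010 (4×17 = 68 days in).
18 July 2011 is 321 days after the start; 321 ÷ 17 = 18 remainder 15. Last occurrence in the window: #19 on 3 July 2011.
Occurrences #5 through #19: 15 in total.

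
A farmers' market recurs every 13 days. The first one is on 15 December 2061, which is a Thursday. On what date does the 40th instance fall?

The 40th occurrence is 39 intervals after the first: 39 × 13 = 507 days after 15 December 2061.
December has 31 days — 16 days to the end of December leaves 491.
2062 has 365 days (126 left).
January has 31 days (95 left).
February has 28 days (67 left).
March has 31 days (36 left).
April has 30 days (6 left).
6 days into May → 6 May 2063.

6 May 2063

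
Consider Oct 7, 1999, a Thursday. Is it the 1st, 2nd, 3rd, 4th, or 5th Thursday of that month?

Day 7 falls in week ⌈7/7⌉ of the month.
Days 1–7 hold the 1st Thursday, 8–14 the 2nd, 15–21 the 3rd, 22–28 the 4th, 29–31 the 5th.
7 is in the range for the 1st.

1st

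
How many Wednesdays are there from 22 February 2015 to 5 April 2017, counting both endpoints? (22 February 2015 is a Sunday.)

22 February 2015 is a Sunday; the first Wednesday on or after it is 25 February 2015 (3 days later).
From 25 February 2015 to 5 April 2017: 309 + 366 + 95 = 770 days (rest of 2015, 2016, to 5 April 2017 in 2017).
770 ÷ 7 = 110 full weeks with remainder 0, so 110 more Wednesdays after the first → 111.

111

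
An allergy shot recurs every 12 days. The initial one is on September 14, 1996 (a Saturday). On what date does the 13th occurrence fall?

The 13th occurrence is 12 intervals after the first: 12 × 12 = 144 days after September 14, 1996.
September has 30 days — 16 days to the end of September leaves 128.
October has 31 days (97 left).
November has 30 days (67 left).
December has 31 days (36 left).
January has 31 days (5 left).
5 days into February → February 5, 1997.

February 5, 1997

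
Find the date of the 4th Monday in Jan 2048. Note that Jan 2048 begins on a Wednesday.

Jan 2048 begins on a Wednesday, so the first Monday is Jan 6 (5 days later).
The 4th Monday is 3 weeks later: 6 + 21 = 27.

Jan 27, 2048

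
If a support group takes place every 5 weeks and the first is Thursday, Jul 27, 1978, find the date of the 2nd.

The 2nd occurrence is 1 interval after the first: 1 × 35 = 35 days after Jul 27, 1978.
Jul has 31 days — 4 days to the end of Jul leaves 31.
31 days into Aug → Aug 31, 1978.

Aug 31, 1978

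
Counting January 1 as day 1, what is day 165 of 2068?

January has 31 days (165 − 31 = 134 remain).
February has 29 days (134 − 29 = 105 remain).
March has 31 days (105 − 31 = 74 remain).
April has 30 days (74 − 30 = 44 remain).
May has 31 days (44 − 31 = 13 remain).
13 into June → June 13.

June 13, 2068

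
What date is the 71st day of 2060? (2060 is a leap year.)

2060-03-11

January has 31 days (71 − 31 = 40 remain).
February has 29 days (40 − 29 = 11 remain).
11 into March → March 11.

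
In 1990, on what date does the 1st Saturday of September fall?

The first Saturday of September 1990 is September 1.

1 September 1990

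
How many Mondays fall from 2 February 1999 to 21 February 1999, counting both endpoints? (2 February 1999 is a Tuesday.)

2 February 1999 is a Tuesday; the first Monday on or after it is 8 February 1999 (6 days later).
From 8 February 1999 to 21 February 1999 is 21 − 8 = 13 days.
13 ÷ 7 = 1 full weeks with remainder 6, so 1 more Mondays after the first → 2.

2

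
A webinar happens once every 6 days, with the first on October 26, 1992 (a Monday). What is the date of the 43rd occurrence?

July 5, 1993

The 43rd occurrence is 42 intervals after the first: 42 × 6 = 252 days after October 26, 1992.
October has 31 days — 5 days to the end of October leaves 247.
November has 30 days (217 left).
December has 31 days (186 left).
January has 31 days (155 left).
February has 28 days (127 left).
March has 31 days (96 left).
April has 30 days (66 left).
May has 31 days (35 left).
June has 30 days (5 left).
5 days into July → July 5, 1993.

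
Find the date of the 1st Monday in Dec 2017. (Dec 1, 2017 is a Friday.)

Dec 2017 begins on a Friday, so the first Monday is Dec 4 (3 days later).

Dec 4, 2017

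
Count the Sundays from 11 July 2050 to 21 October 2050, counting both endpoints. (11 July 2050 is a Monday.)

14

11 July 2050 is a Monday; the first Sunday on or after it is 17 July 2050 (6 days later).
From 17 July 2050 to 21 October 2050: 14 + 31 + 30 + 21 = 96 days (rest of July, August, September, October).
96 ÷ 7 = 13 full weeks with remainder 5, so 13 more Sundays after the first → 14.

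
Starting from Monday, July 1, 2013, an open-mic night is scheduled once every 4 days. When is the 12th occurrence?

The 12th occurrence is 11 intervals after the first: 11 × 4 = 44 days after July 1, 2013.
July has 31 days — 30 days to the end of July leaves 14.
14 days into August → August 14, 2013.

August 14, 2013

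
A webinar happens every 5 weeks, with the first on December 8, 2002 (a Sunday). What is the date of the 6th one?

June 1, 2003

The 6th occurrence is 5 intervals after the first: 5 × 35 = 175 days after December 8, 2002.
December has 31 days — 23 days to the end of December leaves 152.
January has 31 days (121 left).
February has 28 days (93 left).
March has 31 days (62 left).
April has 30 days (32 left).
May has 31 days (1 left).
1 day into June → June 1, 2003.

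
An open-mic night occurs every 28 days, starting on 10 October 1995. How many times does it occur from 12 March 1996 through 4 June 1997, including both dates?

16

Occurrences land 28·i days after 10 October 1995 for i = 0, 1, 2, …
12 March 1996 is 154 days after the start; 154 ÷ 28 = 5 remainder 14; since the remainder is 14, round up to i = 6. First occurrence in the window: #7 on 26 March 1996 (6×28 = 168 days in).
4 June 1997 is 603 days after the start; 603 ÷ 28 = 21 remainder 15. Last occurrence in the window: #22 on 20 May 1997.
Occurrences #7 through #22: 16 in total.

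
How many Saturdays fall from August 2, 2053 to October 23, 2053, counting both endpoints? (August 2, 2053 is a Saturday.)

August 2, 2053 is a Saturday; the first Saturday on or after it is August 2, 2053.
From August 2, 2053 to October 23, 2053: 29 + 30 + 23 = 82 days (rest of August, September, October).
82 ÷ 7 = 11 full weeks with remainder 5, so 11 more Saturdays after the first → 12.

12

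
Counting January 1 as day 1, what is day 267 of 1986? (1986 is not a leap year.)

Jan has 31 days (267 − 31 = 236 remain).
Feb has 28 days (236 − 28 = 208 remain).
Mar has 31 days (208 − 31 = 177 remain).
Apr has 30 days (177 − 30 = 147 remain).
May has 31 days (147 − 31 = 116 remain).
Jun has 30 days (116 − 30 = 86 remain).
Jul has 31 days (86 − 31 = 55 remain).
Aug has 31 days (55 − 31 = 24 remain).
24 into Sep → Sep 24.

Sep 24, 1986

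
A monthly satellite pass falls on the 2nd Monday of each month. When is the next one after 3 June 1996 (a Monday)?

June 1996 starts on a Saturday; its first Monday is the 3rd, so the 2nd Monday is the 10th — 10 June 1996.
10 June 1996 is after 3 June 1996, so that is the next one.

10 June 1996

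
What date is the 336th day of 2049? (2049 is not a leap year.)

Dec 2, 2049

Jan has 31 days (336 − 31 = 305 remain).
Feb has 28 days (305 − 28 = 277 remain).
Mar has 31 days (277 − 31 = 246 remain).
Apr has 30 days (246 − 30 = 216 remain).
May has 31 days (216 − 31 = 185 remain).
Jun has 30 days (185 − 30 = 155 remain).
Jul has 31 days (155 − 31 = 124 remain).
Aug has 31 days (124 − 31 = 93 remain).
Sep has 30 days (93 − 30 = 63 remain).
Oct has 31 days (63 − 31 = 32 remain).
Nov has 30 days (32 − 30 = 2 remain).
2 into Dec → Dec 2.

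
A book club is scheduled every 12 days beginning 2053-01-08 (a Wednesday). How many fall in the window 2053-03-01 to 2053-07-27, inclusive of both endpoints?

12

Occurrences land 12·i days after 2053-01-08 for i = 0, 1, 2, …
2053-03-01 is 52 days after the start; 52 ÷ 12 = 4 remainder 4; since the remainder is 4, round up to i = 5. First occurrence in the window: #6 on 2053-03-09 (5×12 = 60 days in).
2053-07-27 is 200 days after the start; 200 ÷ 12 = 16 remainder 8. Last occurrence in the window: #17 on 2053-07-19.
Occurrences #6 through #17: 12 in total.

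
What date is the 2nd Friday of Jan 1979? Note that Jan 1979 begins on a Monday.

Jan 12, 1979

Jan 1979 begins on a Monday, so the first Friday is Jan 5 (4 days later).
The 2nd Friday is 1 weeks later: 5 + 7 = 12.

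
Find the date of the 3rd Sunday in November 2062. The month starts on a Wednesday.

November 2062 begins on a Wednesday, so the first Sunday is November 5 (4 days later).
The 3rd Sunday is 2 weeks later: 5 + 14 = 19.

19 November 2062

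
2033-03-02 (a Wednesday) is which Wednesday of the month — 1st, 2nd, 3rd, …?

Day 2 falls in week ⌈2/7⌉ of the month.
Days 1–7 hold the 1st Wednesday, 8–14 the 2nd, 15–21 the 3rd, 22–28 the 4th, 29–31 the 5th.
2 is in the range for the 1st.

1st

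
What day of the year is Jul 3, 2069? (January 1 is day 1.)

184

Days in months before Jul: 31 + 28 + 31 + 30 + 31 + 30 = 181.
Plus 3 days into Jul → day 184.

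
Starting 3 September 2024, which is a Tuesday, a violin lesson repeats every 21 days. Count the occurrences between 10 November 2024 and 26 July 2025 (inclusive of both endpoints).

12

Occurrences land 21·i days after 3 September 2024 for i = 0, 1, 2, …
10 November 2024 is 68 days after the start; 68 ÷ 21 = 3 remainder 5; since the remainder is 5, round up to i = 4. First occurrence in the window: #5 on 26 November 2024 (4×21 = 84 days in).
26 July 2025 is 326 days after the start; 326 ÷ 21 = 15 remainder 11. Last occurrence in the window: #16 on 15 July 2025.
Occurrences #5 through #16: 12 in total.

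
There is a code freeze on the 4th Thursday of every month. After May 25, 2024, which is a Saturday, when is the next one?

Jun 27, 2024

May 2024 starts on a Wednesday; its first Thursday is the 2nd, so the 4th Thursday is the 23rd — May 23, 2024.
That is not after May 25, 2024, so look at Jun 2024.
Jun 2024 starts on a Saturday; its first Thursday is the 6th, so the 4th Thursday is the 27th — Jun 27, 2024.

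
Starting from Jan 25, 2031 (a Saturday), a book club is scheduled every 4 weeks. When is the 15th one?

Feb 21, 2032

The 15th occurrence is 14 intervals after the first: 14 × 28 = 392 days after Jan 25, 2031.
Jan has 31 days — 6 days to the end of Jan leaves 386.
Feb has 28 days (358 left).
Mar has 31 days (327 left).
Apr has 30 days (297 left).
May has 31 days (266 left).
Jun has 30 days (236 left).
Jul has 31 days (205 left).
Aug has 31 days (174 left).
Sep has 30 days (144 left).
Oct has 31 days (113 left).
Nov has 30 days (83 left).
Dec has 31 days (52 left).
Jan has 31 days (21 left).
21 days into Feb → Feb 21, 2032.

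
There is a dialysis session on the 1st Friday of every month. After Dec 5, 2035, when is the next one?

Dec 7, 2035

Dec 2035 starts on a Saturday, so its 1st Friday is Dec 7, 2035 (6 days in).
Dec 7, 2035 is after Dec 5, 2035, so that is the next one.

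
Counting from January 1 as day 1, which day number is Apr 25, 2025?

115

Days in months before Apr: 31 + 28 + 31 = 90.
Plus 25 days into Apr → day 115.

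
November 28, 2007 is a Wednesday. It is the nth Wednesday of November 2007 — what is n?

Day 28 falls in week ⌈28/7⌉ of the month.
Days 1–7 hold the 1st Wednesday, 8–14 the 2nd, 15–21 the 3rd, 22–28 the 4th, 29–31 the 5th.
28 is in the range for the 4th.

4th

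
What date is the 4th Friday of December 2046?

December 2046 begins on a Saturday, so the first Friday is December 7 (6 days later).
The 4th Friday is 3 weeks later: 7 + 21 = 28.

2046-12-28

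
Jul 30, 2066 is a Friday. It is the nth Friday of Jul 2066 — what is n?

Day 30 falls in week ⌈30/7⌉ of the month.
Days 1–7 hold the 1st Friday, 8–14 the 2nd, 15–21 the 3rd, 22–28 the 4th, 29–31 the 5th.
30 is in the range for the 5th.

5th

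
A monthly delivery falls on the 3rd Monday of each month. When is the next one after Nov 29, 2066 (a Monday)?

Nov 2066 starts on a Monday; its first Monday is the 1st, so the 3rd Monday is the 15th — Nov 15, 2066.
That is not after Nov 29, 2066, so look at Dec 2066.
Dec 2066 starts on a Wednesday; its first Monday is the 6th, so the 3rd Monday is the 20th — Dec 20, 2066.

Dec 20, 2066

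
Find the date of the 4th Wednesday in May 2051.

24 May 2051

The first Wednesday of May 2051 is May 3.
The 4th Wednesday is 3 weeks later: 3 + 21 = 24.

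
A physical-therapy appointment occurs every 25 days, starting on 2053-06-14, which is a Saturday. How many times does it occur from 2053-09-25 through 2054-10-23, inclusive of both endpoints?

Occurrences land 25·i days after 2053-06-14 for i = 0, 1, 2, …
2053-09-25 is 103 days after the start; 103 ÷ 25 = 4 remainder 3; since the remainder is 3, round up to i = 5. First occurrence in the window: #6 on 2053-10-17 (5×25 = 125 days in).
2054-10-23 is 496 days after the start; 496 ÷ 25 = 19 remainder 21. Last occurrence in the window: #20 on 2054-10-02.
Occurrences #6 through #20: 15 in total.

15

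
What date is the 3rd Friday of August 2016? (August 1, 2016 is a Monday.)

August 2016 begins on a Monday, so the first Friday is August 5 (4 days later).
The 3rd Friday is 2 weeks later: 5 + 14 = 19.

2016-08-19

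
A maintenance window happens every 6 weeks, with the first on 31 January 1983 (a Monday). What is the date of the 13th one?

18 June 1984

The 13th occurrence is 12 intervals after the first: 12 × 42 = 504 days after 31 January 1983.
January has 31 days — 0 days to the end of January leaves 504.
From end of January to end of 1983 is 334 days (170 left).
January has 31 days (139 left).
February has 29 days (110 left).
March has 31 days (79 left).
April has 30 days (49 left).
May has 31 days (18 left).
18 days into June → 18 June 1984.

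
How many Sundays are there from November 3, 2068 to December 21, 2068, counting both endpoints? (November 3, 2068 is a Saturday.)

7

November 3, 2068 is a Saturday; the first Sunday on or after it is November 4, 2068 (1 day later).
From November 4, 2068 to December 21, 2068: 26 + 21 = 47 days (rest of November, December).
47 ÷ 7 = 6 full weeks with remainder 5, so 6 more Sundays after the first → 7.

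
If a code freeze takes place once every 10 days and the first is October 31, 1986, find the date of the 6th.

The 6th occurrence is 5 intervals after the first: 5 × 10 = 50 days after October 31, 1986.
October has 31 days — 0 days to the end of October leaves 50.
November has 30 days (20 left).
20 days into December → December 20, 1986.

December 20, 1986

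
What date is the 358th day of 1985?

24 December 1985

January has 31 days (358 − 31 = 327 remain).
February has 28 days (327 − 28 = 299 remain).
March has 31 days (299 − 31 = 268 remain).
April has 30 days (268 − 30 = 238 remain).
May has 31 days (238 − 31 = 207 remain).
June has 30 days (207 − 30 = 177 remain).
July has 31 days (177 − 31 = 146 remain).
August has 31 days (146 − 31 = 115 remain).
September has 30 days (115 − 30 = 85 remain).
October has 31 days (85 − 31 = 54 remain).
November has 30 days (54 − 30 = 24 remain).
24 into December → December 24.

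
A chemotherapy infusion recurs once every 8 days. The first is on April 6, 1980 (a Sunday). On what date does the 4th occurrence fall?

The 4th occurrence is 3 intervals after the first: 3 × 8 = 24 days after April 6, 1980.
24 days later is April 30, 1980.

April 30, 1980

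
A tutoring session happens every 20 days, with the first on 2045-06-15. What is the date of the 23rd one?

The 23rd occurrence is 22 intervals after the first: 22 × 20 = 440 days after 2045-06-15.
June has 30 days — 15 days to the end of June leaves 425.
From end of June to end of 2045 is 184 days (241 left).
January has 31 days (210 left).
February has 28 days (182 left).
March has 31 days (151 left).
April has 30 days (121 left).
May has 31 days (90 left).
June has 30 days (60 left).
July has 31 days (29 left).
29 days into August → 2046-08-29.

2046-08-29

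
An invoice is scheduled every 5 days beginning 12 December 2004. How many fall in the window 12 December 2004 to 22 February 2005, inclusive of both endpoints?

15

Occurrences land 5·i days after 12 December 2004 for i = 0, 1, 2, …
The window opens on the start date, so the first occurrence inside is #1 on 12 December 2004.
22 February 2005 is 72 days after the start; 72 ÷ 5 = 14 remainder 2. Last occurrence in the window: #15 on 20 February 2005.
Occurrences #1 through #15: 15 in total.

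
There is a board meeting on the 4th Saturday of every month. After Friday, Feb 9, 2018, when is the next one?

Feb 24, 2018

Feb 2018 starts on a Thursday; its first Saturday is the 3rd, so the 4th Saturday is the 24th — Feb 24, 2018.
Feb 24, 2018 is after Feb 9, 2018, so that is the next one.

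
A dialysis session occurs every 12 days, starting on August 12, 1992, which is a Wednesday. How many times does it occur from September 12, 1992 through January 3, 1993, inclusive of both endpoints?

Occurrences land 12·i days after August 12, 1992 for i = 0, 1, 2, …
September 12, 1992 is 31 days after the start; 31 ÷ 12 = 2 remainder 7; since the remainder is 7, round up to i = 3. First occurrence in the window: #4 on September 17, 1992 (3×12 = 36 days in).
January 3, 1993 is 144 days after the start; 144 ÷ 12 = 12 remainder 0. Last occurrence in the window: #13 on January 3, 1993.
Occurrences #4 through #13: 10 in total.

10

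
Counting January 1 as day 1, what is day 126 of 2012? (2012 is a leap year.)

January has 31 days (126 − 31 = 95 remain).
February has 29 days (95 − 29 = 66 remain).
March has 31 days (66 − 31 = 35 remain).
April has 30 days (35 − 30 = 5 remain).
5 into May → May 5.

5 May 2012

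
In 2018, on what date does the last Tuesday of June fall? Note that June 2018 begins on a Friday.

June 2018 begins on a Friday, so the first Tuesday is June 5 (4 days later).
June 2018 has 30 days. Adding weeks: 5, 12, 19, 26 — the last one ≤ 30 is the 26th.

June 26, 2018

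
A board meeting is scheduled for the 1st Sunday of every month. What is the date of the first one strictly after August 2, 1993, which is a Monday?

September 5, 1993

August 1993 starts on a Sunday, so its 1st Sunday is August 1, 1993.
That is not after August 2, 1993, so look at September 1993.
September 1993 starts on a Wednesday, so its 1st Sunday is September 5, 1993 (4 days in).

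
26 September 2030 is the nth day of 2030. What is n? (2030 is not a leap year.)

269

Days in months before September: 31 + 28 + 31 + 30 + 31 + 30 + 31 + 31 = 243.
Plus 26 days into September → day 269.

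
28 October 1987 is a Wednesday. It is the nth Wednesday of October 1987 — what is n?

Day 28 falls in week ⌈28/7⌉ of the month.
Days 1–7 hold the 1st Wednesday, 8–14 the 2nd, 15–21 the 3rd, 22–28 the 4th, 29–31 the 5th.
28 is in the range for the 4th.

4th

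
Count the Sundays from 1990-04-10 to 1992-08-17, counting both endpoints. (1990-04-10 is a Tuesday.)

123

1990-04-10 is a Tuesday; the first Sunday on or after it is 1990-04-15 (5 days later).
From 1990-04-15 to 1992-08-17: 260 + 365 + 230 = 855 days (rest of 1990, 1991, to 1992-08-17 in 1992).
855 ÷ 7 = 122 full weeks with remainder 1, so 122 more Sundays after the first → 123.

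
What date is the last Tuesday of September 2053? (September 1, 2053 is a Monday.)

September 30, 2053

September 2053 begins on a Monday, so the first Tuesday is September 2 (1 day later).
September 2053 has 30 days. Adding weeks: 2, 9, 16, 23, 30 — the last one ≤ 30 is the 30th.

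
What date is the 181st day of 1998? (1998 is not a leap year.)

January has 31 days (181 − 31 = 150 remain).
February has 28 days (150 − 28 = 122 remain).
March has 31 days (122 − 31 = 91 remain).
April has 30 days (91 − 30 = 61 remain).
May has 31 days (61 − 31 = 30 remain).
30 into June → June 30.

1998-06-30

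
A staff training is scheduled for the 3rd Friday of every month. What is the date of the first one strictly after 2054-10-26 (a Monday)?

2054-11-20

October 2054 starts on a Thursday; its first Friday is the 2nd, so the 3rd Friday is the 16th — 2054-10-16.
That is not after 2054-10-26, so look at November 2054.
November 2054 starts on a Sunday; its first Friday is the 6th, so the 3rd Friday is the 20th — 2054-11-20.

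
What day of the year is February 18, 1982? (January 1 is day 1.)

Days in months before February: 31 = 31.
Plus 18 days into February → day 49.

49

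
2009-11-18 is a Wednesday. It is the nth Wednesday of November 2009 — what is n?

Day 18 falls in week ⌈18/7⌉ of the month.
Days 1–7 hold the 1st Wednesday, 8–14 the 2nd, 15–21 the 3rd, 22–28 the 4th, 29–31 the 5th.
18 is in the range for the 3rd.

3rd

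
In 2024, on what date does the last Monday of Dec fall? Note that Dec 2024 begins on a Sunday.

Dec 2024 begins on a Sunday, so the first Monday is Dec 2 (1 day later).
Dec 2024 has 31 days. Adding weeks: 2, 9, 16, 23, 30 — the last one ≤ 31 is the 30th.

Dec 30, 2024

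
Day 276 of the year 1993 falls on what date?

Oct 3, 1993

Jan has 31 days (276 − 31 = 245 remain).
Feb has 28 days (245 − 28 = 217 remain).
Mar has 31 days (217 − 31 = 186 remain).
Apr has 30 days (186 − 30 = 156 remain).
May has 31 days (156 − 31 = 125 remain).
Jun has 30 days (125 − 30 = 95 remain).
Jul has 31 days (95 − 31 = 64 remain).
Aug has 31 days (64 − 31 = 33 remain).
Sep has 30 days (33 − 30 = 3 remain).
3 into Oct → Oct 3.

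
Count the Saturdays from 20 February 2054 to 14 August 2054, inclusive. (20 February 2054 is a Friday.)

20 February 2054 is a Friday; the first Saturday on or after it is 21 February 2054 (1 day later).
From 21 February 2054 to 14 August 2054: 7 + 31 + 30 + 31 + 30 + 31 + 14 = 174 days (rest of February, March, April, May, June, July, August).
174 ÷ 7 = 24 full weeks with remainder 6, so 24 more Saturdays after the first → 25.

25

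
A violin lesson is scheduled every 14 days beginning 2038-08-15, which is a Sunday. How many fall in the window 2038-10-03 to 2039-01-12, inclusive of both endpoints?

7

Occurrences land 14·i days after 2038-08-15 for i = 0, 1, 2, …
2038-10-03 is 49 days after the start; 49 ÷ 14 = 3 remainder 7; since the remainder is 7, round up to i = 4. First occurrence in the window: #5 on 2038-10-10 (4×14 = 56 days in).
2039-01-12 is 150 days after the start; 150 ÷ 14 = 10 remainder 10. Last occurrence in the window: #11 on 2039-01-02.
Occurrences #5 through #11: 7 in total.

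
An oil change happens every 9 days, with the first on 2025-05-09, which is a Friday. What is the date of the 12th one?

The 12th occurrence is 11 intervals after the first: 11 × 9 = 99 days after 2025-05-09.
May has 31 days — 22 days to the end of May leaves 77.
June has 30 days (47 left).
July has 31 days (16 left).
16 days into August → 2025-08-16.

2025-08-16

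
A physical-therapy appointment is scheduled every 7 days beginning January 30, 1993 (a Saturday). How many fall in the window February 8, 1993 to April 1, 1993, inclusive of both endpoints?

Occurrences land 7·i days after January 30, 1993 for i = 0, 1, 2, …
February 8, 1993 is 9 days after the start; 9 ÷ 7 = 1 remainder 2; since the remainder is 2, round up to i = 2. First occurrence in the window: #3 on February 13, 1993 (2×7 = 14 days in).
April 1, 1993 is 61 days after the start; 61 ÷ 7 = 8 remainder 5. Last occurrence in the window: #9 on March 27, 1993.
Occurrences #3 through #9: 7 in total.

7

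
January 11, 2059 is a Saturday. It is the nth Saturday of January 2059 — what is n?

Day 11 falls in week ⌈11/7⌉ of the month.
Days 1–7 hold the 1st Saturday, 8–14 the 2nd, 15–21 the 3rd, 22–28 the 4th, 29–31 the 5th.
11 is in the range for the 2nd.

2nd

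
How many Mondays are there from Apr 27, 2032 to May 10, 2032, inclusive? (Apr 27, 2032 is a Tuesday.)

2

Apr 27, 2032 is a Tuesday; the first Monday on or after it is May 3, 2032 (6 days later).
From May 3, 2032 to May 10, 2032 is 10 − 3 = 7 days.
7 ÷ 7 = 1 full weeks with remainder 0, so 1 more Mondays after the first → 2.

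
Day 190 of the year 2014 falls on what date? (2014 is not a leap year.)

July 9, 2014

January has 31 days (190 − 31 = 159 remain).
February has 28 days (159 − 28 = 131 remain).
March has 31 days (131 − 31 = 100 remain).
April has 30 days (100 − 30 = 70 remain).
May has 31 days (70 − 31 = 39 remain).
June has 30 days (39 − 30 = 9 remain).
9 into July → July 9.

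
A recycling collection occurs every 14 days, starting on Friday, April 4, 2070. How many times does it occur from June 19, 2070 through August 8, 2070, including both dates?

Occurrences land 14·i days after April 4, 2070 for i = 0, 1, 2, …
June 19, 2070 is 76 days after the start; 76 ÷ 14 = 5 remainder 6; since the remainder is 6, round up to i = 6. First occurrence in the window: #7 on June 27, 2070 (6×14 = 84 days in).
August 8, 2070 is 126 days after the start; 126 ÷ 14 = 9 remainder 0. Last occurrence in the window: #10 on August 8, 2070.
Occurrences #7 through #10: 4 in total.

4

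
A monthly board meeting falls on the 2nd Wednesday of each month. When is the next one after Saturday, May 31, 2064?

Jun 11, 2064

May 2064 starts on a Thursday; its first Wednesday is the 7th, so the 2nd Wednesday is the 14th — May 14, 2064.
That is not after May 31, 2064, so look at Jun 2064.
Jun 2064 starts on a Sunday; its first Wednesday is the 4th, so the 2nd Wednesday is the 11th — Jun 11, 2064.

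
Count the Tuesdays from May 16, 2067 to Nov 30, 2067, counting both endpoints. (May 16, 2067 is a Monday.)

29

May 16, 2067 is a Monday; the first Tuesday on or after it is May 17, 2067 (1 day later).
From May 17, 2067 to Nov 30, 2067: 14 + 30 + 31 + 31 + 30 + 31 + 30 = 197 days (rest of May, Jun, Jul, Aug, Sep, Oct, Nov).
197 ÷ 7 = 28 full weeks with remainder 1, so 28 more Tuesdays after the first → 29.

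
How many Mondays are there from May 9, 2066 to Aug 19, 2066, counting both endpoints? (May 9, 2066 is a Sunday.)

May 9, 2066 is a Sunday; the first Monday on or after it is May 10, 2066 (1 day later).
From May 10, 2066 to Aug 19, 2066: 21 + 30 + 31 + 19 = 101 days (rest of May, Jun, Jul, Aug).
101 ÷ 7 = 14 full weeks with remainder 3, so 14 more Mondays after the first → 15.

15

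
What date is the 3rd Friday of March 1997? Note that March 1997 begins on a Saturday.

March 1997 begins on a Saturday, so the first Friday is March 7 (6 days later).
The 3rd Friday is 2 weeks later: 7 + 14 = 21.

March 21, 1997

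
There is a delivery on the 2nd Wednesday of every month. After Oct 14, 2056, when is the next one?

Oct 2056 starts on a Sunday; its first Wednesday is the 4th, so the 2nd Wednesday is the 11th — Oct 11, 2056.
That is not after Oct 14, 2056, so look at Nov 2056.
Nov 2056 starts on a Wednesday; its first Wednesday is the 1st, so the 2nd Wednesday is the 8th — Nov 8, 2056.

Nov 8, 2056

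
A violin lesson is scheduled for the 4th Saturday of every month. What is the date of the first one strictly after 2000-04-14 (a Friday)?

April 2000 starts on a Saturday; its first Saturday is the 1st, so the 4th Saturday is the 22nd — 2000-04-22.
2000-04-22 is after 2000-04-14, so that is the next one.

2000-04-22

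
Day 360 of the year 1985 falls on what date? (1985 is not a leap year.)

January has 31 days (360 − 31 = 329 remain).
February has 28 days (329 − 28 = 301 remain).
March has 31 days (301 − 31 = 270 remain).
April has 30 days (270 − 30 = 240 remain).
May has 31 days (240 − 31 = 209 remain).
June has 30 days (209 − 30 = 179 remain).
July has 31 days (179 − 31 = 148 remain).
August has 31 days (148 − 31 = 117 remain).
September has 30 days (117 − 30 = 87 remain).
October has 31 days (87 − 31 = 56 remain).
November has 30 days (56 − 30 = 26 remain).
26 into December → December 26.

1985-12-26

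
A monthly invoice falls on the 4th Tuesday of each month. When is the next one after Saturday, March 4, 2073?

March 28, 2073

March 2073 starts on a Wednesday; its first Tuesday is the 7th, so the 4th Tuesday is the 28th — March 28, 2073.
March 28, 2073 is after March 4, 2073, so that is the next one.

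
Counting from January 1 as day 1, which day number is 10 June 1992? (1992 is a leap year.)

Days in months before June: 31 + 29 + 31 + 30 + 31 = 152.
Plus 10 days into June → day 162.

162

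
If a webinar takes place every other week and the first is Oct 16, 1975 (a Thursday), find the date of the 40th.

Apr 14, 1977

The 40th occurrence is 39 intervals after the first: 39 × 14 = 546 days after Oct 16, 1975.
Oct has 31 days — 15 days to the end of Oct leaves 531.
From end of Oct to end of 1975 is 61 days (470 left).
1976 has 366 days (104 left).
Jan has 31 days (73 left).
Feb has 28 days (45 left).
Mar has 31 days (14 left).
14 days into Apr → Apr 14, 1977.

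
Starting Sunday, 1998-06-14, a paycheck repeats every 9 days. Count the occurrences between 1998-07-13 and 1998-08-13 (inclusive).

Occurrences land 9·i days after 1998-06-14 for i = 0, 1, 2, …
1998-07-13 is 29 days after the start; 29 ÷ 9 = 3 remainder 2; since the remainder is 2, round up to i = 4. First occurrence in the window: #5 on 1998-07-20 (4×9 = 36 days in).
1998-08-13 is 60 days after the start; 60 ÷ 9 = 6 remainder 6. Last occurrence in the window: #7 on 1998-08-07.
Occurrences #5 through #7: 3 in total.

3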